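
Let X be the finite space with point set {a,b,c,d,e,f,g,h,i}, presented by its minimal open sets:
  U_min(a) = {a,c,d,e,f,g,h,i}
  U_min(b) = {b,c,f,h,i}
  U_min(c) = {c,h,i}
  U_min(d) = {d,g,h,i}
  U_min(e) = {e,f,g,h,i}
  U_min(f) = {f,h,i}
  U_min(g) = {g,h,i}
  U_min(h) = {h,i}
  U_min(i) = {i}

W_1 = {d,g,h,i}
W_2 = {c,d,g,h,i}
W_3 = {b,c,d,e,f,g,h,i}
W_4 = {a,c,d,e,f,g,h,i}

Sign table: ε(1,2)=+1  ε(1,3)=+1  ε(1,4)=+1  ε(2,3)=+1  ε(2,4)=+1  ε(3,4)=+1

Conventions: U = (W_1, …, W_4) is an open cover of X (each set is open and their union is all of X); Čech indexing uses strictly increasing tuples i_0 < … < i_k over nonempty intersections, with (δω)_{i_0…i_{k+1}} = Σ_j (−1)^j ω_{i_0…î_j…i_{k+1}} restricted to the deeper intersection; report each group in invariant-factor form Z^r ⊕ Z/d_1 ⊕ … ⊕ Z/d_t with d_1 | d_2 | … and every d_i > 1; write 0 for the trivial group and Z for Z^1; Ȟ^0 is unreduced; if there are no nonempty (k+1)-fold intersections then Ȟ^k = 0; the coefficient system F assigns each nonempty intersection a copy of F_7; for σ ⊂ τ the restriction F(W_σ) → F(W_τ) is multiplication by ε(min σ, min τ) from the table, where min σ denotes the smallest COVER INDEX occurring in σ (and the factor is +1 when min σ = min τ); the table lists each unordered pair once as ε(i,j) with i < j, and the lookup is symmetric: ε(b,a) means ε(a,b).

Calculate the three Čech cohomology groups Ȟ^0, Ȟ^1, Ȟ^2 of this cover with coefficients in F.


intersection data:
  W12={d,g,h,i} W13={d,g,h,i} W14={d,g,h,i} W23={c,d,g,h,i} W24={c,d,g,h,i} W34={c,d,e,f,g,h,i}
  W123={d,g,h,i} W124={d,g,h,i} W134={d,g,h,i} W234={c,d,g,h,i}
  W1234={d,g,h,i}
C dims 4,6,4,1; δ0: rk_F7 3; δ1: rk_F7 3; δ2: rk_F7 1
Ȟ^0 = (4 − 3) − 0 = 1, so Ȟ^0 ≅ Z/7
Ȟ^1 = (6 − 3) − 3 = 0, so Ȟ^1 ≅ 0
Ȟ^2 = (4 − 1) − 3 = 0, so Ȟ^2 ≅ 0

Ȟ^0 ≅ Z/7; Ȟ^1 ≅ 0; Ȟ^2 ≅ 0


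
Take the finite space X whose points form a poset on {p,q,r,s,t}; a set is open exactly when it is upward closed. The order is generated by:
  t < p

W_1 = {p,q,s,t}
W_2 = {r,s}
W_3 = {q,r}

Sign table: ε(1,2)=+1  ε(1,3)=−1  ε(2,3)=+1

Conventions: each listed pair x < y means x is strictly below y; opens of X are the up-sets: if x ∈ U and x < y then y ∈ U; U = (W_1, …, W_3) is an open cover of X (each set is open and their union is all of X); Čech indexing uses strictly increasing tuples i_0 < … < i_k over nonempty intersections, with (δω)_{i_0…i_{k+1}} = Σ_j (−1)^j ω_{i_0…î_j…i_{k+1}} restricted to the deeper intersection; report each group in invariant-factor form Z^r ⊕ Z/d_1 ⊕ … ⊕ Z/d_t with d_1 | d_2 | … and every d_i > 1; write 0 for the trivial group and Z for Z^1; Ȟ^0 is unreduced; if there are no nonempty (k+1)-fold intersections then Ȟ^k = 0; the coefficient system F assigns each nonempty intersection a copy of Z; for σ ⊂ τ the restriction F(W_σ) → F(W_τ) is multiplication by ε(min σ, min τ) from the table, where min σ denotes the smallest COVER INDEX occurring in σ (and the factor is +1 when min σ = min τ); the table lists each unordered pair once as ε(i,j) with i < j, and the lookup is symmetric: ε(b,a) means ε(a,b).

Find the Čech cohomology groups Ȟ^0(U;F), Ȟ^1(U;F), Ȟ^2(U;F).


Ȟ^0 = 0,  Ȟ^1 = Z/2,  Ȟ^2 = 0

intersection data:
  W12={s} W13={q} W23={r}
C dims 3,3; δ0: rk 3, SNF 1^2·2
Ȟ^0 = (3 − 3) − 0 = 0, so Ȟ^0 ≅ 0
Ȟ^1 = (3 − 0) − 3 = 0 plus torsion [2], so Ȟ^1 ≅ Z/2
Ȟ^2 = (0 − 0) − 0 = 0, so Ȟ^2 ≅ 0


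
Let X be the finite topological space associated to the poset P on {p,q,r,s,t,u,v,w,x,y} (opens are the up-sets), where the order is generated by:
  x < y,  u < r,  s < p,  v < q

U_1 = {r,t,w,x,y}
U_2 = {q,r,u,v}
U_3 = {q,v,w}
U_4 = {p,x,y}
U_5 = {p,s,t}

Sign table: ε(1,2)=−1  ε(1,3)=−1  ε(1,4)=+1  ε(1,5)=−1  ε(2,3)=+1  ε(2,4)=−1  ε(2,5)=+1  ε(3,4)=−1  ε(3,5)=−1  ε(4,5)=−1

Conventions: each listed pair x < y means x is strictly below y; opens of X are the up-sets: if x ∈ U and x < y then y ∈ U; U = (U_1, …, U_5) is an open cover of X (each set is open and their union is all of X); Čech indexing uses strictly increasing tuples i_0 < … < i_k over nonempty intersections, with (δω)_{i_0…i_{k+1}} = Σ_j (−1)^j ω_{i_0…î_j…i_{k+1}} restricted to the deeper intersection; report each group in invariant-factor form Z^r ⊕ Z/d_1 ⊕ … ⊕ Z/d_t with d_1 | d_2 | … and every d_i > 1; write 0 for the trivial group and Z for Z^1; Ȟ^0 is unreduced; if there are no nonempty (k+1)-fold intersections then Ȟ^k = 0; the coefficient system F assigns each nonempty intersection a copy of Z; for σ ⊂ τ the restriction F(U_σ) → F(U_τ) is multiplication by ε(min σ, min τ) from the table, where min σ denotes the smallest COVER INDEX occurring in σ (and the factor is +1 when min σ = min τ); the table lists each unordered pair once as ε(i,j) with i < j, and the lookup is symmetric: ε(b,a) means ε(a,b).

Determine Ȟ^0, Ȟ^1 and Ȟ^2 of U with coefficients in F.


nonempty overlaps:
  U12={r} U13={w} U14={x,y} U15={t} U23={q,v} U45={p}
C dims 5,6; δ0: rk 4, SNF 1^4
degree 0: 5−4−0 = 1 → Ȟ^0 ≅ Z
degree 1: 6−0−4 = 2 → Ȟ^1 ≅ Z^2
degree 2: 0−0−0 = 0 → Ȟ^2 ≅ 0

Ȟ^0(U;F) ≅ Z, Ȟ^1(U;F) ≅ Z^2 and Ȟ^2(U;F) ≅ 0


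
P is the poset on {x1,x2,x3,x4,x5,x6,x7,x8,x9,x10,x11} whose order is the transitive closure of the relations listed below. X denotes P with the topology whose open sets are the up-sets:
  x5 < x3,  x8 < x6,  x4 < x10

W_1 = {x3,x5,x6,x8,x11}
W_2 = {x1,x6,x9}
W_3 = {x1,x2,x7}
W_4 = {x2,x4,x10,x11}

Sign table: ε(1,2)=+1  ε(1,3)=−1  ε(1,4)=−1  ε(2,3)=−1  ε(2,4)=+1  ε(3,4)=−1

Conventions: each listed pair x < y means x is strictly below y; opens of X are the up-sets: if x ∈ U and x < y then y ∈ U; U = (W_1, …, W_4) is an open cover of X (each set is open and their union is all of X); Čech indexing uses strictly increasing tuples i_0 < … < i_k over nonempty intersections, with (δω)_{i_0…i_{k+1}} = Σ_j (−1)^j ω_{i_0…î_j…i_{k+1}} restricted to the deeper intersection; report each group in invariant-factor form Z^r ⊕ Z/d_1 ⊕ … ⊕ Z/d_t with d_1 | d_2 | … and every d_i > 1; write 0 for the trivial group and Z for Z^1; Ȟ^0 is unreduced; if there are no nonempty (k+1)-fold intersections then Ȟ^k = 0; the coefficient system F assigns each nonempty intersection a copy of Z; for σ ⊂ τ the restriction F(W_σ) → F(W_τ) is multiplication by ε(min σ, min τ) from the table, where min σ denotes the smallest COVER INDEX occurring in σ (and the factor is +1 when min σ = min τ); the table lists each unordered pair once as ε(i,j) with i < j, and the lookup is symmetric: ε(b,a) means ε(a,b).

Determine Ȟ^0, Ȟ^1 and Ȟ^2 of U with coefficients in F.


intersection data:
  W12={x6} W14={x11} W23={x1} W34={x2}
C dims 4,4; δ0: rk 4, SNF 1^3·2
Ȟ^0 = (4 − 4) − 0 = 0, so Ȟ^0 ≅ 0
Ȟ^1 = (4 − 0) − 4 = 0 plus torsion [2], so Ȟ^1 ≅ Z/2
Ȟ^2 = (0 − 0) − 0 = 0, so Ȟ^2 ≅ 0

Ȟ^0 = 0, Ȟ^1 = Z/2 and Ȟ^2 = 0


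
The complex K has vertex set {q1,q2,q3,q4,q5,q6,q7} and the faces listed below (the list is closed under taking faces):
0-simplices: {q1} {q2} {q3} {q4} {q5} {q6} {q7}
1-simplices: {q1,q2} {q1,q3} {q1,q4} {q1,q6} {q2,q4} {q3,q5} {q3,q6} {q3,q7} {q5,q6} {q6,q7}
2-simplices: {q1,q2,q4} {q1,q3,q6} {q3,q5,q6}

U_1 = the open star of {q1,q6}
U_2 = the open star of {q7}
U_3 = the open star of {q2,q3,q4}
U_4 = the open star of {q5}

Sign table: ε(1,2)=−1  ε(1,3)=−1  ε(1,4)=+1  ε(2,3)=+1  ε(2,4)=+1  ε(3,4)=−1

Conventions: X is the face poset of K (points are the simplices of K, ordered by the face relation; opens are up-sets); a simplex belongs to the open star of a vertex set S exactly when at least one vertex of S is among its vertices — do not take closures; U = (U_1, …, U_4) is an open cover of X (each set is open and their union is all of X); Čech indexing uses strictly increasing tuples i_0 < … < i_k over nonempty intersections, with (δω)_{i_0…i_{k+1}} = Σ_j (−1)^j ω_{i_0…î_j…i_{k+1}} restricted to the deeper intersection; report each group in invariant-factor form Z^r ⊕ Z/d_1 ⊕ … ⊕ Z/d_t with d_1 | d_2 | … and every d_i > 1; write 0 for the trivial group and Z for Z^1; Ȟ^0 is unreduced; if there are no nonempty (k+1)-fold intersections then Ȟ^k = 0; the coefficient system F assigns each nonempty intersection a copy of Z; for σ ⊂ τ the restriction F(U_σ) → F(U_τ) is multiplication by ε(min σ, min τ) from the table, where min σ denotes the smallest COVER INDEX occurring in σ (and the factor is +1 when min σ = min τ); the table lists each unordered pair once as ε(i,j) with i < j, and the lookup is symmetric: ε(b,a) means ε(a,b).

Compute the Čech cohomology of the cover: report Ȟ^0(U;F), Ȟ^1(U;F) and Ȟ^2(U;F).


nerve simplices:
  U1={{q1},{q6},{q1,q2},{q1,q3},{q1,q4},{q1,q6},{q3,q6},{q5,q6},{q6,q7},{q1,q2,q4},{q1,q3,q6},{q3,q5,q6}} U2={{q7},{q3,q7},{q6,q7}} U3={{q2},{q3},{q4},{q1,q2},{q1,q3},{q1,q4},{q2,q4},{q3,q5},{q3,q6},{q3,q7},{q1,q2,q4},{q1,q3,q6},{q3,q5,q6}} U4={{q5},{q3,q5},{q5,q6},{q3,q5,q6}}
  U12={{q6,q7}} U13={{q1,q2},{q1,q3},{q1,q4},{q3,q6},{q1,q2,q4},{q1,q3,q6},{q3,q5,q6}} U14={{q5,q6},{q3,q5,q6}} U23={{q3,q7}} U34={{q3,q5},{q3,q5,q6}}
  U134={{q3,q5,q6}}
C dims 4,5,1; δ0: rk 3, SNF 1^3; δ1: rk 1, SNF 1^1
degree 0: 4−3−0 = 1 → Ȟ^0 ≅ Z
degree 1: 5−1−3 = 1 → Ȟ^1 ≅ Z
degree 2: 1−0−1 = 0 → Ȟ^2 ≅ 0

Ȟ^0(U;F) ≅ Z; Ȟ^1(U;F) ≅ Z; Ȟ^2(U;F) ≅ 0


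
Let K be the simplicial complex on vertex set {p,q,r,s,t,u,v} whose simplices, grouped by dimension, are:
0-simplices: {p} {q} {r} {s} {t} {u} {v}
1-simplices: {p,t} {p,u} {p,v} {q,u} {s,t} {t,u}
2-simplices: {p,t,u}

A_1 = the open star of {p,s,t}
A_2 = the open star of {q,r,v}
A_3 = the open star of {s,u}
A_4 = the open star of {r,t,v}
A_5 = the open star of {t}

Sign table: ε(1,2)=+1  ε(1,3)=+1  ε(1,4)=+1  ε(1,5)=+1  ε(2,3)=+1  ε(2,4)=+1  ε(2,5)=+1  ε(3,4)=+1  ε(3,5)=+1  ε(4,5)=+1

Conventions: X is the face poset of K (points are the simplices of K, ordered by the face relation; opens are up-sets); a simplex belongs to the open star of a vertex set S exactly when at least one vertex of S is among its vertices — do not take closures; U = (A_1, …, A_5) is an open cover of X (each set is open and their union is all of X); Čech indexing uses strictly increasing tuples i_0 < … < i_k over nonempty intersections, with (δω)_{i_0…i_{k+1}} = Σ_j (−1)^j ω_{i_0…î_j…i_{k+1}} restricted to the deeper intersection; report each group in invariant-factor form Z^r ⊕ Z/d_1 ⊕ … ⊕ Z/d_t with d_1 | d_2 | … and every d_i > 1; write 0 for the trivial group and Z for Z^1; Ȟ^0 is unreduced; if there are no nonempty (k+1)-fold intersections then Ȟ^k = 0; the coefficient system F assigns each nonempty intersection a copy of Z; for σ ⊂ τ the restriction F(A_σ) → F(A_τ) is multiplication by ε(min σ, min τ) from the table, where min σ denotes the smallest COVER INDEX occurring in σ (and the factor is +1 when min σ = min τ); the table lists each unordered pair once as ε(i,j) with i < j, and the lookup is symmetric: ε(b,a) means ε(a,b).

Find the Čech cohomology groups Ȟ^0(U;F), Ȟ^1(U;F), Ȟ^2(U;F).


nerve of the cover:
  A1={{p},{s},{t},{p,t},{p,u},{p,v},{s,t},{t,u},{p,t,u}} A2={{q},{r},{v},{p,v},{q,u}} A3={{s},{u},{p,u},{q,u},{s,t},{t,u},{p,t,u}} A4={{r},{t},{v},{p,t},{p,v},{s,t},{t,u},{p,t,u}} A5={{t},{p,t},{s,t},{t,u},{p,t,u}}
  A12={{p,v}} A13={{s},{p,u},{s,t},{t,u},{p,t,u}} A14={{t},{p,t},{p,v},{s,t},{t,u},{p,t,u}} A15={{t},{p,t},{s,t},{t,u},{p,t,u}} A23={{q,u}} A24={{r},{v},{p,v}} A34={{s,t},{t,u},{p,t,u}} A35={{s,t},{t,u},{p,t,u}} A45={{t},{p,t},{s,t},{t,u},{p,t,u}}
  A124={{p,v}} A134={{s,t},{t,u},{p,t,u}} A135={{s,t},{t,u},{p,t,u}} A145={{t},{p,t},{s,t},{t,u},{p,t,u}} A345={{s,t},{t,u},{p,t,u}}
  A1345={{s,t},{t,u},{p,t,u}}
C dims 5,9,5,1; δ0: rk 4, SNF 1^4; δ1: rk 4, SNF 1^4; δ2: rk 1, SNF 1^1
Ȟ^0 = (5 − 4) − 0 = 1, so Ȟ^0 ≅ Z
Ȟ^1 = (9 − 4) − 4 = 1, so Ȟ^1 ≅ Z
Ȟ^2 = (5 − 1) − 4 = 0, so Ȟ^2 ≅ 0

Ȟ^0(U;F) ≅ Z,  Ȟ^1(U;F) ≅ Z,  Ȟ^2(U;F) ≅ 0


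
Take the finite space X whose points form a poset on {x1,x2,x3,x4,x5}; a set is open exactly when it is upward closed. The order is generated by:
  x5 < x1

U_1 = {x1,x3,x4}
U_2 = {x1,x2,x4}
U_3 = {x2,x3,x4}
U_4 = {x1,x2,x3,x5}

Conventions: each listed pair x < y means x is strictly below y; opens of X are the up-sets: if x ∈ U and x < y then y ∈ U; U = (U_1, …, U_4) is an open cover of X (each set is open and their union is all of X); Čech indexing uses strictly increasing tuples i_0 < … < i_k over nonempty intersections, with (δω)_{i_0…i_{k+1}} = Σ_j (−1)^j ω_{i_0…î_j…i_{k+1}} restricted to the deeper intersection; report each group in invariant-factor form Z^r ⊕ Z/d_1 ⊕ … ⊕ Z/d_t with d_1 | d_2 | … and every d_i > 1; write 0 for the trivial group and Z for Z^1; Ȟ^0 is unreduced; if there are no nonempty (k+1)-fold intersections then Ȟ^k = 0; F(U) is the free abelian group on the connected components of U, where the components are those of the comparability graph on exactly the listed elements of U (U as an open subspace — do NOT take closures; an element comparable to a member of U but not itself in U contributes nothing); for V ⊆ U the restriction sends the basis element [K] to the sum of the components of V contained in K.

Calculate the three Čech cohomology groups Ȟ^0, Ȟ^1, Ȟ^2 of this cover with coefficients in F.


Ȟ^0 = Z^4, Ȟ^1 = 0, Ȟ^2 = 0

nerve simplices:
  U12={x1,x4} U13={x3,x4} U14={x1,x3} U23={x2,x4} U24={x1,x2} U34={x2,x3}
  U123={x4} U124={x1} U134={x3} U234={x2}
components per intersection:
  U1: {x1} {x3} {x4}
  U2: {x1} {x2} {x4}
  U3: {x2} {x3} {x4}
  U4: {x1,x5} {x2} {x3}
  U12: {x1} {x4}
  U13: {x3} {x4}
  U14: {x1} {x3}
  U23: {x2} {x4}
  U24: {x1} {x2}
  U34: {x2} {x3}
  U123: {x4}
  U124: {x1}
  U134: {x3}
  U234: {x2}
C dims 12,12,4; δ0: rk 8, SNF 1^8; δ1: rk 4, SNF 1^4
degree 0: 12−8−0 = 4 → Ȟ^0 ≅ Z^4
degree 1: 12−4−8 = 0 → Ȟ^1 ≅ 0
degree 2: 4−0−4 = 0 → Ȟ^2 ≅ 0


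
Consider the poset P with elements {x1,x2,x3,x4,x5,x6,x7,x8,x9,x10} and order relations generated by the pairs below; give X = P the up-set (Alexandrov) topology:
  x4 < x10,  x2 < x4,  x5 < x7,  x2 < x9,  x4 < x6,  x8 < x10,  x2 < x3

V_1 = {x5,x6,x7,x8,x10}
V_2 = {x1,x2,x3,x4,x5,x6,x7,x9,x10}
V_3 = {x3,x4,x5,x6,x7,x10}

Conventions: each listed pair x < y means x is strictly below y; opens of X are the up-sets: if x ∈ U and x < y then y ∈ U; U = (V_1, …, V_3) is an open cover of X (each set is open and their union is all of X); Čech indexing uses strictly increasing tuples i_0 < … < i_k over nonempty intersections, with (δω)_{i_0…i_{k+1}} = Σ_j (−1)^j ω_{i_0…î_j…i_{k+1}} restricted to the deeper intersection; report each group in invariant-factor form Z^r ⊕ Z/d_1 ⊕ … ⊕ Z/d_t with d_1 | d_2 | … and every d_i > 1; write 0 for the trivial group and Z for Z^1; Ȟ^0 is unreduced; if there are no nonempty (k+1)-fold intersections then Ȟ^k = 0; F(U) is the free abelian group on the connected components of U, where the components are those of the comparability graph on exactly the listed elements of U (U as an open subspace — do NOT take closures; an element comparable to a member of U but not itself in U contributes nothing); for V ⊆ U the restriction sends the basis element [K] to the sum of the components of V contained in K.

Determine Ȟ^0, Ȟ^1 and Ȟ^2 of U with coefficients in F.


Ȟ^0 = Z^3,  Ȟ^1 = 0,  Ȟ^2 = 0

nonempty intersections:
  V12={x5,x6,x7,x10} V13={x5,x6,x7,x10} V23={x3,x4,x5,x6,x7,x10}
  V123={x5,x6,x7,x10}
components per intersection:
  V1: {x5,x7} {x6} {x8,x10}
  V2: {x1} {x2,x3,x4,x6,x9,x10} {x5,x7}
  V3: {x3} {x4,x6,x10} {x5,x7}
  V12: {x5,x7} {x6} {x10}
  V13: {x5,x7} {x6} {x10}
  V23: {x3} {x4,x6,x10} {x5,x7}
  V123: {x5,x7} {x6} {x10}
C dims 9,9,3; δ0: rk 6, SNF 1^6; δ1: rk 3, SNF 1^3
Ȟ^0: (9−6)−0=3 ⇒ Z^3
Ȟ^1: (9−3)−6=0 ⇒ 0
Ȟ^2: (3−0)−3=0 ⇒ 0


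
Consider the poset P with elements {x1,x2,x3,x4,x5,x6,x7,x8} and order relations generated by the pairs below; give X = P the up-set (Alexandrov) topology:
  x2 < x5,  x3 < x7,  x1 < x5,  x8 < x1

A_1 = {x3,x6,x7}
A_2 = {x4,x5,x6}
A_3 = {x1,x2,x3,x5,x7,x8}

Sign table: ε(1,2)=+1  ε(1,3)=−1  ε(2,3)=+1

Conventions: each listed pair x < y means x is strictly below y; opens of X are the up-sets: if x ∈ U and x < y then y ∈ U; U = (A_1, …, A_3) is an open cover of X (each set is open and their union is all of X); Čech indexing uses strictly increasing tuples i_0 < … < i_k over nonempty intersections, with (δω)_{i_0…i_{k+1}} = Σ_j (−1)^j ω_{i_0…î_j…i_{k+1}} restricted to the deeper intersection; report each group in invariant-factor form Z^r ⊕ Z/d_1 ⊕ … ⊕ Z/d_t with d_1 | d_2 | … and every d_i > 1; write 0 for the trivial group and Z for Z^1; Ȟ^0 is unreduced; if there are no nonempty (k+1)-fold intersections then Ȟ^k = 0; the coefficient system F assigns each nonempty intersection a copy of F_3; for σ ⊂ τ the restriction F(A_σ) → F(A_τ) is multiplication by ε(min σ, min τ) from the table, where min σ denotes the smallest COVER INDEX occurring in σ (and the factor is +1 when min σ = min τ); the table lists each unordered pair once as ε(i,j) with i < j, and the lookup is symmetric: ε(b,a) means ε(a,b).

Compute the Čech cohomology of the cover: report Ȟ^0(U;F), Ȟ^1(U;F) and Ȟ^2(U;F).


Ȟ^0 ≅ 0, Ȟ^1 ≅ 0, Ȟ^2 ≅ 0

cover nerve:
  A12={x6} A13={x3,x7} A23={x5}
C dims 3,3; δ0: rk_F3 3
Ȟ^0: (3−3)−0=0 ⇒ 0
Ȟ^1: (3−0)−3=0 ⇒ 0
Ȟ^2: (0−0)−0=0 ⇒ 0


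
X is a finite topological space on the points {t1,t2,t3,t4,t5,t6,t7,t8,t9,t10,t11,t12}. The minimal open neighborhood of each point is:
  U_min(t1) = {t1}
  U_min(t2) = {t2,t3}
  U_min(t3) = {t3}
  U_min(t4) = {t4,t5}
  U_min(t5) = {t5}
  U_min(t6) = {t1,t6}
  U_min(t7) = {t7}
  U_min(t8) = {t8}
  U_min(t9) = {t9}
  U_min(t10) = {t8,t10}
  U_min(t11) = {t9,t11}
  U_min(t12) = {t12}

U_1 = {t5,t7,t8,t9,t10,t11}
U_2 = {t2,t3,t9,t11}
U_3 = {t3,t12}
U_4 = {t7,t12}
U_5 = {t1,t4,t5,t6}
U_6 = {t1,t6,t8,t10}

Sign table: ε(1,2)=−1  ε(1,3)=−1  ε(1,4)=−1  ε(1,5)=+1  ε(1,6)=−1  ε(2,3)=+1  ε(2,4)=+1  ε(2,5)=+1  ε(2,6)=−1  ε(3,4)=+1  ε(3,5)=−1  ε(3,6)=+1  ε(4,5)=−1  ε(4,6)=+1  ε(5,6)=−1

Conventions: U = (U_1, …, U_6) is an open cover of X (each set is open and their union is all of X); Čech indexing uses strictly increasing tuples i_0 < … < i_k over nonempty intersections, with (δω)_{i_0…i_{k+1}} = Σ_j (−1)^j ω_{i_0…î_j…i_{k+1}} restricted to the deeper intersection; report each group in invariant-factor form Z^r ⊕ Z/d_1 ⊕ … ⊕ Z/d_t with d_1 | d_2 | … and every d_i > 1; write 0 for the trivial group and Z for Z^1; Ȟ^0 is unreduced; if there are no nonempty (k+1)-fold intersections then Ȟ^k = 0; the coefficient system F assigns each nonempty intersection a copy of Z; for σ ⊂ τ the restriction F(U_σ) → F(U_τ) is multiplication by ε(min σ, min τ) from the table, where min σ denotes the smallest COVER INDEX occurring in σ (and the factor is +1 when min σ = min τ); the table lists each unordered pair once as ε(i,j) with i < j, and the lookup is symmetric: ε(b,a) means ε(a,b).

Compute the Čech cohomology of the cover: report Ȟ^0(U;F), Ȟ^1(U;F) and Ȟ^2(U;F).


nonempty intersections:
  U12={t9,t11} U14={t7} U15={t5} U16={t8,t10} U23={t3} U34={t12} U56={t1,t6}
C dims 6,7; δ0: rk 5, SNF 1^5
Ȟ^0: (6−5)−0=1 ⇒ Z
Ȟ^1: (7−0)−5=2 ⇒ Z^2
Ȟ^2: (0−0)−0=0 ⇒ 0

Ȟ^0(U;F) ≅ Z, Ȟ^1(U;F) ≅ Z^2 and Ȟ^2(U;F) ≅ 0


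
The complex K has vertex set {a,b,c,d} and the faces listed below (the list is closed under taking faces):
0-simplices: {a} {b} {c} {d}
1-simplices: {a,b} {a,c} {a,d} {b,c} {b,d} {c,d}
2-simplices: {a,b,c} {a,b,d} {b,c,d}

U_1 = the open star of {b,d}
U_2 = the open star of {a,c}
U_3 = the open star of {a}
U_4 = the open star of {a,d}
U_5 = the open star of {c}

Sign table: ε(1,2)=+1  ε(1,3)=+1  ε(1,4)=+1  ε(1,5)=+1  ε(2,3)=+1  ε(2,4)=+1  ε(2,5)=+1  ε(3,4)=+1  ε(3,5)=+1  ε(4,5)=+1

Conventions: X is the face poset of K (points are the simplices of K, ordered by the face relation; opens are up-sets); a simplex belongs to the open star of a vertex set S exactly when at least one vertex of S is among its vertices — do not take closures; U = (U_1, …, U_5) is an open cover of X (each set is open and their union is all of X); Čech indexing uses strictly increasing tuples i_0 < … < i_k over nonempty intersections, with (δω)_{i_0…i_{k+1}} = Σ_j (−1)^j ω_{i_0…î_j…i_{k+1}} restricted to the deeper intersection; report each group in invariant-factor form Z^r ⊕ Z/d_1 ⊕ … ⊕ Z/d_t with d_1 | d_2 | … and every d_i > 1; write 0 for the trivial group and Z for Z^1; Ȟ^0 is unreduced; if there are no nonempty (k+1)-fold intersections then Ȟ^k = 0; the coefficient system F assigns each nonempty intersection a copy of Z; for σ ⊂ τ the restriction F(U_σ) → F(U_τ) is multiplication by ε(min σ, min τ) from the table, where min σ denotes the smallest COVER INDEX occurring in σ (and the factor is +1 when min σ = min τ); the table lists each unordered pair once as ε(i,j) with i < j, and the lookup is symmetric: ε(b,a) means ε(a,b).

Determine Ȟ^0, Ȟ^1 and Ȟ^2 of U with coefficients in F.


nonempty overlaps:
  U1={{b},{d},{a,b},{a,d},{b,c},{b,d},{c,d},{a,b,c},{a,b,d},{b,c,d}} U2={{a},{c},{a,b},{a,c},{a,d},{b,c},{c,d},{a,b,c},{a,b,d},{b,c,d}} U3={{a},{a,b},{a,c},{a,d},{a,b,c},{a,b,d}} U4={{a},{d},{a,b},{a,c},{a,d},{b,d},{c,d},{a,b,c},{a,b,d},{b,c,d}} U5={{c},{a,c},{b,c},{c,d},{a,b,c},{b,c,d}}
  U12={{a,b},{a,d},{b,c},{c,d},{a,b,c},{a,b,d},{b,c,d}} U13={{a,b},{a,d},{a,b,c},{a,b,d}} U14={{d},{a,b},{a,d},{b,d},{c,d},{a,b,c},{a,b,d},{b,c,d}} U15={{b,c},{c,d},{a,b,c},{b,c,d}} U23={{a},{a,b},{a,c},{a,d},{a,b,c},{a,b,d}} U24={{a},{a,b},{a,c},{a,d},{c,d},{a,b,c},{a,b,d},{b,c,d}} U25={{c},{a,c},{b,c},{c,d},{a,b,c},{b,c,d}} U34={{a},{a,b},{a,c},{a,d},{a,b,c},{a,b,d}} U35={{a,c},{a,b,c}} U45={{a,c},{c,d},{a,b,c},{b,c,d}}
  U123={{a,b},{a,d},{a,b,c},{a,b,d}} U124={{a,b},{a,d},{c,d},{a,b,c},{a,b,d},{b,c,d}} U125={{b,c},{c,d},{a,b,c},{b,c,d}} U134={{a,b},{a,d},{a,b,c},{a,b,d}} U135={{a,b,c}} U145={{c,d},{a,b,c},{b,c,d}} U234={{a},{a,b},{a,c},{a,d},{a,b,c},{a,b,d}} U235={{a,c},{a,b,c}} U245={{a,c},{c,d},{a,b,c},{b,c,d}} U345={{a,c},{a,b,c}}
  U1234={{a,b},{a,d},{a,b,c},{a,b,d}} U1235={{a,b,c}} U1245={{c,d},{a,b,c},{b,c,d}} U1345={{a,b,c}} U2345={{a,c},{a,b,c}}
  U12345={{a,b,c}}
C dims 5,10,10,5; δ0: rk 4, SNF 1^4; δ1: rk 6, SNF 1^6; δ2: rk 4, SNF 1^4
degree 0: 5−4−0 = 1 → Ȟ^0 ≅ Z
degree 1: 10−6−4 = 0 → Ȟ^1 ≅ 0
degree 2: 10−4−6 = 0 → Ȟ^2 ≅ 0

Ȟ^0(U;F) ≅ Z, Ȟ^1(U;F) ≅ 0, Ȟ^2(U;F) ≅ 0


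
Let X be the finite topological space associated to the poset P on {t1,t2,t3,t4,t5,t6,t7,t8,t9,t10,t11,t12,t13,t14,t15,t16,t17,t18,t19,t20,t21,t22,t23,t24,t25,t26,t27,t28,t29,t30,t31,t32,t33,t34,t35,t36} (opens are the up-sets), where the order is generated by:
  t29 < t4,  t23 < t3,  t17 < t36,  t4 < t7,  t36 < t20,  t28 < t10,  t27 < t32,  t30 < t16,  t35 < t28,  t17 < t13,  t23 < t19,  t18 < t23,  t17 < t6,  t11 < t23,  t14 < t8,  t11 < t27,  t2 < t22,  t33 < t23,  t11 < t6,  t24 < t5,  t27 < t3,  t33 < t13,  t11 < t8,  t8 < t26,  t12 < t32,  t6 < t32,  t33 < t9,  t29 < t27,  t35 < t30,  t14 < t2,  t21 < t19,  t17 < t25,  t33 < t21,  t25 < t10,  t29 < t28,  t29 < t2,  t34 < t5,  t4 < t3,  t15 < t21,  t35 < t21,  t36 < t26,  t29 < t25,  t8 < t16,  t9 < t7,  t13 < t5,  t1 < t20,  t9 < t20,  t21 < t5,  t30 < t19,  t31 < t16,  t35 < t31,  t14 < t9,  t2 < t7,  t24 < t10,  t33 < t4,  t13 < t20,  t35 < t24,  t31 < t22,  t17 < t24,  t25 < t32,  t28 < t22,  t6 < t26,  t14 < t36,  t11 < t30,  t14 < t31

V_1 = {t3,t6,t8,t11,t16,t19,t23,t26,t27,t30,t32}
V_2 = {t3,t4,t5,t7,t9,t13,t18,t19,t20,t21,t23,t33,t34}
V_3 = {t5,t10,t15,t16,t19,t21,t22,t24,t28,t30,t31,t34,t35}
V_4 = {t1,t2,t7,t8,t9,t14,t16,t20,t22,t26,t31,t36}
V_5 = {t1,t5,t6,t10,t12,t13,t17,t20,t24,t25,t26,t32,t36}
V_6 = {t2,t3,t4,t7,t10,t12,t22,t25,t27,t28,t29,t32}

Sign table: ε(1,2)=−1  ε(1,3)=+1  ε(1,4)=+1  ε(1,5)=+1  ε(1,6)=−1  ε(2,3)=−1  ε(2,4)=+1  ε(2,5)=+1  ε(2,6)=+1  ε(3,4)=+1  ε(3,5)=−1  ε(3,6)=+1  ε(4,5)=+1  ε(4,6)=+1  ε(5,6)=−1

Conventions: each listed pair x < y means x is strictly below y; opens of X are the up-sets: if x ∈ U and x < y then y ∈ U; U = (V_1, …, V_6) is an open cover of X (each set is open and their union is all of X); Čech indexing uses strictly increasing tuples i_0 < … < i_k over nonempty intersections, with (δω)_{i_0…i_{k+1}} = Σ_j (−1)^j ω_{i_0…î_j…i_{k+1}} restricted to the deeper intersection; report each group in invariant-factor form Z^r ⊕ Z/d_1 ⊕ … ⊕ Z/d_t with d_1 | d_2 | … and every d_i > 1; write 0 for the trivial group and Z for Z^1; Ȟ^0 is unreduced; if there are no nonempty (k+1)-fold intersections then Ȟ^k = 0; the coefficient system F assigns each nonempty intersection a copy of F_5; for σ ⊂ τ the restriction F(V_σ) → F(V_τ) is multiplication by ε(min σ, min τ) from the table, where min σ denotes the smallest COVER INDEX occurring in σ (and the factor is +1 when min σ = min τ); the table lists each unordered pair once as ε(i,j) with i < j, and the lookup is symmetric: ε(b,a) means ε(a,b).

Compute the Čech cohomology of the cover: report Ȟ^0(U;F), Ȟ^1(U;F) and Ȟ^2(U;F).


Ȟ^0 = 0, Ȟ^1 = 0 and Ȟ^2 = Z/5

intersection data:
  V12={t3,t19,t23} V13={t16,t19,t30} V14={t8,t16,t26} V15={t6,t26,t32} V16={t3,t27,t32} V23={t5,t19,t21,t34} V24={t7,t9,t20} V25={t5,t13,t20} V26={t3,t4,t7} V34={t16,t22,t31} V35={t5,t10,t24} V36={t10,t22,t28} V45={t1,t20,t26,t36} V46={t2,t7,t22} V56={t10,t12,t25,t32}
  V123={t19} V126={t3} V134={t16} V145={t26} V156={t32} V235={t5} V245={t20} V246={t7} V346={t22} V356={t10}
C dims 6,15,10; δ0: rk_F5 6; δ1: rk_F5 9
Ȟ^0 = (6 − 6) − 0 = 0, so Ȟ^0 ≅ 0
Ȟ^1 = (15 − 9) − 6 = 0, so Ȟ^1 ≅ 0
Ȟ^2 = (10 − 0) − 9 = 1, so Ȟ^2 ≅ Z/5


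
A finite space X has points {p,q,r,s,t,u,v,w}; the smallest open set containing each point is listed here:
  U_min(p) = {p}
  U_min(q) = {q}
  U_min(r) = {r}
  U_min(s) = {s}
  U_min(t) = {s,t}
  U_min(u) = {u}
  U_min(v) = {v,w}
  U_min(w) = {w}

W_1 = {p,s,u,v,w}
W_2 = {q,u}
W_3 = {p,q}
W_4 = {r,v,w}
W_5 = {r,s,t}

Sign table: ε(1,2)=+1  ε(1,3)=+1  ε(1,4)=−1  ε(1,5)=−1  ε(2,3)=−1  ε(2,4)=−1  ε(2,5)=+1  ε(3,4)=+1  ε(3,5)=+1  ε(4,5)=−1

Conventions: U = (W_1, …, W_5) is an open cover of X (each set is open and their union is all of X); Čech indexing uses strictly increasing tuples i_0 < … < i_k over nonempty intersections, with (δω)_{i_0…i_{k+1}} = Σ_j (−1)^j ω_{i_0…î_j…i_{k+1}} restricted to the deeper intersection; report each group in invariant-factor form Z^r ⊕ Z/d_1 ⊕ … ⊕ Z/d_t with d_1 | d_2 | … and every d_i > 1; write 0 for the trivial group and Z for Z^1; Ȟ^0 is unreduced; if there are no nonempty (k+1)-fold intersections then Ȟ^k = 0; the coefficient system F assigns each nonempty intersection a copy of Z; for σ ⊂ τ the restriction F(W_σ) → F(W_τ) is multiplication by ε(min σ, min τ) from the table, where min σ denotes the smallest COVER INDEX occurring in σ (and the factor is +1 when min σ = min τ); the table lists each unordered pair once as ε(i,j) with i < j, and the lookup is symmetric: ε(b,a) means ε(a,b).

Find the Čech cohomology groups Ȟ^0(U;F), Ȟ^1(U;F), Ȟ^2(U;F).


Ȟ^0 = 0,  Ȟ^1 = Z ⊕ Z/2,  Ȟ^2 = 0

cover nerve:
  W12={u} W13={p} W14={v,w} W15={s} W23={q} W45={r}
C dims 5,6; δ0: rk 5, SNF 1^4·2
Ȟ^0: (5−5)−0=0 ⇒ 0
Ȟ^1: (6−0)−5=1 plus torsion [2] ⇒ Z ⊕ Z/2
Ȟ^2: (0−0)−0=0 ⇒ 0


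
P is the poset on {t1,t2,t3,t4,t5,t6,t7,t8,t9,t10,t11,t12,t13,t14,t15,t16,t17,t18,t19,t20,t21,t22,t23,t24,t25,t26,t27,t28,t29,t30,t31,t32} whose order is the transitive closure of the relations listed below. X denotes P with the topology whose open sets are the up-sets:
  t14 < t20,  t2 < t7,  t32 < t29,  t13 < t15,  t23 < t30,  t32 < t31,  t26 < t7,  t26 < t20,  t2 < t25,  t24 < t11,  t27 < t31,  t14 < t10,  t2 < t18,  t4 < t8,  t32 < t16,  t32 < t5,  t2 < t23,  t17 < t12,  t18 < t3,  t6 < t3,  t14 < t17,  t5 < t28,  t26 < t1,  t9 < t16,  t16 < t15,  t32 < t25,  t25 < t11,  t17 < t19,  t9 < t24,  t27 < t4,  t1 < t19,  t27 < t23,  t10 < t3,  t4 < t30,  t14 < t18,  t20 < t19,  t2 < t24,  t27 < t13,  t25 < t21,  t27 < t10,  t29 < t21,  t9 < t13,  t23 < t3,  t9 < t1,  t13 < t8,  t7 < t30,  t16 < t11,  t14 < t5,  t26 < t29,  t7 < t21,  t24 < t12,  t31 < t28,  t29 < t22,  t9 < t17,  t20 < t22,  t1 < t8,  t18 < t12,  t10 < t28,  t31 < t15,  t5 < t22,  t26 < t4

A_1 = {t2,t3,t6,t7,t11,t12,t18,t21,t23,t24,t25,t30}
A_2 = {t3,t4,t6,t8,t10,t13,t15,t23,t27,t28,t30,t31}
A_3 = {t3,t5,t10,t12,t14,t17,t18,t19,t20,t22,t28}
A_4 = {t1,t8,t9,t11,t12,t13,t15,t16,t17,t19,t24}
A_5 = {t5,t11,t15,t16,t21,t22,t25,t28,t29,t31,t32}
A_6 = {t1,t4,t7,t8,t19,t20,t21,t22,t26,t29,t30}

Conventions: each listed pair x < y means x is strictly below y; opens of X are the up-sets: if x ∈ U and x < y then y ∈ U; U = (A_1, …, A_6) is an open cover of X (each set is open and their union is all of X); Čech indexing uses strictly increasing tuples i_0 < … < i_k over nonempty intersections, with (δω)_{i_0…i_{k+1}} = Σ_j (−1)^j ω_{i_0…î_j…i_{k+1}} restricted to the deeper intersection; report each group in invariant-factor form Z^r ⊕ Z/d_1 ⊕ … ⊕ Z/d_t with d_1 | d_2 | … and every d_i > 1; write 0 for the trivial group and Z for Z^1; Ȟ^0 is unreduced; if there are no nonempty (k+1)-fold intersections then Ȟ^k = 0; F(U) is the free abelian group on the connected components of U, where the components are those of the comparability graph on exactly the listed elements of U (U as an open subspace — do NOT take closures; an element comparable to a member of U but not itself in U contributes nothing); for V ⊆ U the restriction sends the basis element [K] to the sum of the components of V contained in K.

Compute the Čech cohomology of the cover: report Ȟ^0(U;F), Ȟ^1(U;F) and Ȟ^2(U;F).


Ȟ^0(U;F) ≅ Z, Ȟ^1(U;F) ≅ 0, Ȟ^2(U;F) ≅ Z/2

nerve of the cover:
  A12={t3,t6,t23,t30} A13={t3,t12,t18} A14={t11,t12,t24} A15={t11,t21,t25} A16={t7,t21,t30} A23={t3,t10,t28} A24={t8,t13,t15} A25={t15,t28,t31} A26={t4,t8,t30} A34={t12,t17,t19} A35={t5,t22,t28} A36={t19,t20,t22} A45={t11,t15,t16} A46={t1,t8,t19} A56={t21,t22,t29}
  A123={t3} A126={t30} A134={t12} A145={t11} A156={t21} A235={t28} A245={t15} A246={t8} A346={t19} A356={t22}
components per intersection:
  A1: {t2,t3,t6,t7,t11,t12,t18,t21,t23,t24,t25,t30}
  A2: {t3,t4,t6,t8,t10,t13,t15,t23,t27,t28,t30,t31}
  A3: {t3,t5,t10,t12,t14,t17,t18,t19,t20,t22,t28}
  A4: {t1,t8,t9,t11,t12,t13,t15,t16,t17,t19,t24}
  A5: {t5,t11,t15,t16,t21,t22,t25,t28,t29,t31,t32}
  A6: {t1,t4,t7,t8,t19,t20,t21,t22,t26,t29,t30}
  A12: {t3,t6,t23,t30}
  A13: {t3,t12,t18}
  A14: {t11,t12,t24}
  A15: {t11,t21,t25}
  A16: {t7,t21,t30}
  A23: {t3,t10,t28}
  A24: {t8,t13,t15}
  A25: {t15,t28,t31}
  A26: {t4,t8,t30}
  A34: {t12,t17,t19}
  A35: {t5,t22,t28}
  A36: {t19,t20,t22}
  A45: {t11,t15,t16}
  A46: {t1,t8,t19}
  A56: {t21,t22,t29}
  A123: {t3}
  A126: {t30}
  A134: {t12}
  A145: {t11}
  A156: {t21}
  A235: {t28}
  A245: {t15}
  A246: {t8}
  A346: {t19}
  A356: {t22}
C dims 6,15,10; δ0: rk 5, SNF 1^5; δ1: rk 10, SNF 1^9·2
Ȟ^0 = (6 − 5) − 0 = 1, so Ȟ^0 ≅ Z
Ȟ^1 = (15 − 10) − 5 = 0, so Ȟ^1 ≅ 0
Ȟ^2 = (10 − 0) − 10 = 0 plus torsion [2], so Ȟ^2 ≅ Z/2


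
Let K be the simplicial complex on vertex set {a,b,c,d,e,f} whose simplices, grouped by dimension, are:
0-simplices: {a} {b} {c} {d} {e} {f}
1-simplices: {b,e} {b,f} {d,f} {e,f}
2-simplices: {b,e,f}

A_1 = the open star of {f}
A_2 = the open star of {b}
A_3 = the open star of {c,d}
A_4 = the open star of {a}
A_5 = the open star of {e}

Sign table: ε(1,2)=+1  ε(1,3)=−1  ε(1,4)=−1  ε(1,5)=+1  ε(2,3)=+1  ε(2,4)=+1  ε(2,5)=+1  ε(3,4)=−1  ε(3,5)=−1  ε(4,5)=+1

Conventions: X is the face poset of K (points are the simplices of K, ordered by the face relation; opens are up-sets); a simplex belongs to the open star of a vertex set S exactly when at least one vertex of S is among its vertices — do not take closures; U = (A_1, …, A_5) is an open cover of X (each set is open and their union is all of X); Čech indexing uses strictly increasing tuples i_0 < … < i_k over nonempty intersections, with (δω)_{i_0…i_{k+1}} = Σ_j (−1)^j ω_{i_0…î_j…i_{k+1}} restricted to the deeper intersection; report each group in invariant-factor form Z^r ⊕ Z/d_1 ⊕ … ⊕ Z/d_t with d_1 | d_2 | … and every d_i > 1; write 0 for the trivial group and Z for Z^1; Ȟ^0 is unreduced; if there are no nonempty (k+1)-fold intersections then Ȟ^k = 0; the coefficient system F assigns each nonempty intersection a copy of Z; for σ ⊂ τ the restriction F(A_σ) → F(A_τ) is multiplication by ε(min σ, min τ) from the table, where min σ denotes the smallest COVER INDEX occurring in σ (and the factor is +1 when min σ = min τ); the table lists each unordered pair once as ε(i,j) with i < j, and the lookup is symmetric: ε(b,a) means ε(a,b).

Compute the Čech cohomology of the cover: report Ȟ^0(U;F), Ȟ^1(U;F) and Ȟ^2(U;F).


intersection data:
  A1={{f},{b,f},{d,f},{e,f},{b,e,f}} A2={{b},{b,e},{b,f},{b,e,f}} A3={{c},{d},{d,f}} A4={{a}} A5={{e},{b,e},{e,f},{b,e,f}}
  A12={{b,f},{b,e,f}} A13={{d,f}} A15={{e,f},{b,e,f}} A25={{b,e},{b,e,f}}
  A125={{b,e,f}}
C dims 5,4,1; δ0: rk 3, SNF 1^3; δ1: rk 1, SNF 1^1
Ȟ^0 = (5 − 3) − 0 = 2, so Ȟ^0 ≅ Z^2
Ȟ^1 = (4 − 1) − 3 = 0, so Ȟ^1 ≅ 0
Ȟ^2 = (1 − 0) − 1 = 0, so Ȟ^2 ≅ 0

Ȟ^0 ≅ Z^2, Ȟ^1 ≅ 0 and Ȟ^2 ≅ 0


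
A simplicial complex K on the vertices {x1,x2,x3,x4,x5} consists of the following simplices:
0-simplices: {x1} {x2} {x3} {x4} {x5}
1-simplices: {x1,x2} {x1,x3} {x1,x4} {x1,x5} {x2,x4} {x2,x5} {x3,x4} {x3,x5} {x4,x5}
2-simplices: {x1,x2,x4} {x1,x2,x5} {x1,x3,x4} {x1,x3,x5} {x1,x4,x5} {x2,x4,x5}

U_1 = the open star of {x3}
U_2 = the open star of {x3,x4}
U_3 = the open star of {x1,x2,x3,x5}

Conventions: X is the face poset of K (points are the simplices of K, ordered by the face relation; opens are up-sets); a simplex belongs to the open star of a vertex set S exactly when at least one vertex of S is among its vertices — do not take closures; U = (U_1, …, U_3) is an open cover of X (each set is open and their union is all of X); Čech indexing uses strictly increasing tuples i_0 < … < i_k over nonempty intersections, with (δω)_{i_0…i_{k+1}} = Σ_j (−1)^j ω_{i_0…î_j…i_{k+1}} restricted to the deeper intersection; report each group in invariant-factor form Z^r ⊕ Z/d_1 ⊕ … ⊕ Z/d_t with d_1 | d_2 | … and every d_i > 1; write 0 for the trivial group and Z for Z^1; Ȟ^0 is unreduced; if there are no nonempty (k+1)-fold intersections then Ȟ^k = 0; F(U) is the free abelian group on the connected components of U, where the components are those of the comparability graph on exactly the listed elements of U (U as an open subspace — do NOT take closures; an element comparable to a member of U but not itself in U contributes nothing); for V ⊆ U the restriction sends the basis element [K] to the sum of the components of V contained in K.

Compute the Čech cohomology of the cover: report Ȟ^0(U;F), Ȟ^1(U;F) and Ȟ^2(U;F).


cover nerve:
  U1={{x3},{x1,x3},{x3,x4},{x3,x5},{x1,x3,x4},{x1,x3,x5}} U2={{x3},{x4},{x1,x3},{x1,x4},{x2,x4},{x3,x4},{x3,x5},{x4,x5},{x1,x2,x4},{x1,x3,x4},{x1,x3,x5},{x1,x4,x5},{x2,x4,x5}} U3={{x1},{x2},{x3},{x5},{x1,x2},{x1,x3},{x1,x4},{x1,x5},{x2,x4},{x2,x5},{x3,x4},{x3,x5},{x4,x5},{x1,x2,x4},{x1,x2,x5},{x1,x3,x4},{x1,x3,x5},{x1,x4,x5},{x2,x4,x5}}
  U12={{x3},{x1,x3},{x3,x4},{x3,x5},{x1,x3,x4},{x1,x3,x5}} U13={{x3},{x1,x3},{x3,x4},{x3,x5},{x1,x3,x4},{x1,x3,x5}} U23={{x3},{x1,x3},{x1,x4},{x2,x4},{x3,x4},{x3,x5},{x4,x5},{x1,x2,x4},{x1,x3,x4},{x1,x3,x5},{x1,x4,x5},{x2,x4,x5}}
  U123={{x3},{x1,x3},{x3,x4},{x3,x5},{x1,x3,x4},{x1,x3,x5}}
components per intersection:
  U1: {{x3},{x1,x3},{x3,x4},{x3,x5},{x1,x3,x4},{x1,x3,x5}}
  U2: {{x3},{x4},{x1,x3},{x1,x4},{x2,x4},{x3,x4},{x3,x5},{x4,x5},{x1,x2,x4},{x1,x3,x4},{x1,x3,x5},{x1,x4,x5},{x2,x4,x5}}
  U3: {{x1},{x2},{x3},{x5},{x1,x2},{x1,x3},{x1,x4},{x1,x5},{x2,x4},{x2,x5},{x3,x4},{x3,x5},{x4,x5},{x1,x2,x4},{x1,x2,x5},{x1,x3,x4},{x1,x3,x5},{x1,x4,x5},{x2,x4,x5}}
  U12: {{x3},{x1,x3},{x3,x4},{x3,x5},{x1,x3,x4},{x1,x3,x5}}
  U13: {{x3},{x1,x3},{x3,x4},{x3,x5},{x1,x3,x4},{x1,x3,x5}}
  U23: {{x3},{x1,x3},{x1,x4},{x2,x4},{x3,x4},{x3,x5},{x4,x5},{x1,x2,x4},{x1,x3,x4},{x1,x3,x5},{x1,x4,x5},{x2,x4,x5}}
  U123: {{x3},{x1,x3},{x3,x4},{x3,x5},{x1,x3,x4},{x1,x3,x5}}
C dims 3,3,1; δ0: rk 2, SNF 1^2; δ1: rk 1, SNF 1^1
Ȟ^0: (3−2)−0=1 ⇒ Z
Ȟ^1: (3−1)−2=0 ⇒ 0
Ȟ^2: (1−0)−1=0 ⇒ 0

Ȟ^0(U;F) ≅ Z, Ȟ^1(U;F) ≅ 0, Ȟ^2(U;F) ≅ 0


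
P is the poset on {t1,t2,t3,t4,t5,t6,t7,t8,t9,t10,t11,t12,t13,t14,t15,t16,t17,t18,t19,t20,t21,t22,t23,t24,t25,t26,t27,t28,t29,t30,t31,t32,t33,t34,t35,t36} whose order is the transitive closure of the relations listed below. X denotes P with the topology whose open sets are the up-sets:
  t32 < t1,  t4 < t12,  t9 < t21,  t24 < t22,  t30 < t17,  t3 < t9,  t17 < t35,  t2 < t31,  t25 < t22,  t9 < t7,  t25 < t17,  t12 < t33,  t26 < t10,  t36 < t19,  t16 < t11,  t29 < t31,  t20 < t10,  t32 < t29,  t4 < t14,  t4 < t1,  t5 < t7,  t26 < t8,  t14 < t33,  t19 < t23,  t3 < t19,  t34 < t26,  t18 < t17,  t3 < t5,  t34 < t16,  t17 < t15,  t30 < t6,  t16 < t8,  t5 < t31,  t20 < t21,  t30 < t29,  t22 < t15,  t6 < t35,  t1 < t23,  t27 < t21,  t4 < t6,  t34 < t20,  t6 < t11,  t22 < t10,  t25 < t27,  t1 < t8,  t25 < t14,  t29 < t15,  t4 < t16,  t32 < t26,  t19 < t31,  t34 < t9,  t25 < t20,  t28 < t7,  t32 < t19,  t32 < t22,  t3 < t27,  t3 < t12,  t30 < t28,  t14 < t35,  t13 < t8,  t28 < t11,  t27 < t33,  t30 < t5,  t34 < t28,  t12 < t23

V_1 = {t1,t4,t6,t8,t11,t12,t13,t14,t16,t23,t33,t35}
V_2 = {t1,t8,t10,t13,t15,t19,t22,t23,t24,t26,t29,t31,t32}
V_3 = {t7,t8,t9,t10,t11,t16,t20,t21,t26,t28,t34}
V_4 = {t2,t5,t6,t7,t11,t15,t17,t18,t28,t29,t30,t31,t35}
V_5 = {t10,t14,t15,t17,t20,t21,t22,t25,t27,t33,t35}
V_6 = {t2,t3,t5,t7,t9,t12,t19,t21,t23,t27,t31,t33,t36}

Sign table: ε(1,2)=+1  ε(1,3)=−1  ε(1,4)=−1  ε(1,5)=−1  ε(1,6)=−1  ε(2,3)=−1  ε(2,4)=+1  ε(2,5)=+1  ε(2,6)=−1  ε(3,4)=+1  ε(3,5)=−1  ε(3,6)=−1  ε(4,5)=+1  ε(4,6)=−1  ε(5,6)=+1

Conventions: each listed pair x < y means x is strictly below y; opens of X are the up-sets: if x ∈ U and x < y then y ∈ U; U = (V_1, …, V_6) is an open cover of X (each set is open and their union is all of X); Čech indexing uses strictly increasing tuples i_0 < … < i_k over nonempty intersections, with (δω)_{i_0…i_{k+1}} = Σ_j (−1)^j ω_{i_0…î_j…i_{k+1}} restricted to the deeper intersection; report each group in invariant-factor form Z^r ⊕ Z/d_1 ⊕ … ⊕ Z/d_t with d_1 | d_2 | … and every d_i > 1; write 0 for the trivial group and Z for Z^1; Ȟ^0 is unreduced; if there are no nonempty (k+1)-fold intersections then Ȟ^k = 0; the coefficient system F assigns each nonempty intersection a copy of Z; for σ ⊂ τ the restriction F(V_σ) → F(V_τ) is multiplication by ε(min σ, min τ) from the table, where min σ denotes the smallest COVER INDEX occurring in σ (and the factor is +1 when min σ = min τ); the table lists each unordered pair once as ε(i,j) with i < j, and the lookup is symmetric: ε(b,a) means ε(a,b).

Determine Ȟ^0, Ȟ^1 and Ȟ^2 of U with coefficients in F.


cover nerve:
  V12={t1,t8,t13,t23} V13={t8,t11,t16} V14={t6,t11,t35} V15={t14,t33,t35} V16={t12,t23,t33} V23={t8,t10,t26} V24={t15,t29,t31} V25={t10,t15,t22} V26={t19,t23,t31} V34={t7,t11,t28} V35={t10,t20,t21} V36={t7,t9,t21} V45={t15,t17,t35} V46={t2,t5,t7,t31} V56={t21,t27,t33}
  V123={t8} V126={t23} V134={t11} V145={t35} V156={t33} V235={t10} V245={t15} V246={t31} V346={t7} V356={t21}
C dims 6,15,10; δ0: rk 6, SNF 1^5·2; δ1: rk 9, SNF 1^9
Ȟ^0: (6−6)−0=0 ⇒ 0
Ȟ^1: (15−9)−6=0 plus torsion [2] ⇒ Z/2
Ȟ^2: (10−0)−9=1 ⇒ Z

Ȟ^0 = 0, Ȟ^1 = Z/2 and Ȟ^2 = Z
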